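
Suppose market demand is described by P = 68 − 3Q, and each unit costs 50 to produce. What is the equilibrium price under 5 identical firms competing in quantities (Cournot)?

P = 53

In a 5-firm Cournot equilibrium, symmetry and the first-order condition give q = (68 − 50)/(18) = 1. So Q = 5 and P = 53.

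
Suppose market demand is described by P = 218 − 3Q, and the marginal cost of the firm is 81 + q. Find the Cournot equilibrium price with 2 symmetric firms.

In a 2-firm Cournot equilibrium, symmetry and the first-order condition give q = (218 − 81)/(10) = 13.7. So Q = 27.4 and P = 135.8.

P = 135.8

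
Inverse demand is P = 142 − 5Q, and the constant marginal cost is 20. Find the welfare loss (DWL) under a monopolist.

DWL = 372.1

Under competition P = MC = 20, so Q = (142 − 20)/5 = 24.4.
A monopolist chooses Q where MR = MC. MR = 142 − 10Q; setting this equal to 20 gives Q = 12.2 and P = 81.
DWL is the triangle between Q = 12.2 and Q = 24.4: ½·(24.4 − 12.2)·(81 − 20) = 372.1.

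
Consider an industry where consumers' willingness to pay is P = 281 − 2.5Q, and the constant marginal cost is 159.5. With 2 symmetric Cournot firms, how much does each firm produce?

With 2 symmetric Cournot firms, each firm's FOC gives 281 − 7.5q = 159.5, so q = 16.2, Q = 2·16.2 = 32.4, and P = 200.

q_i = 16.2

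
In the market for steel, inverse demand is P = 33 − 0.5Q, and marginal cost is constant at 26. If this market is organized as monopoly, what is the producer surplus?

PS = 24.5

The monopolist equates marginal revenue to marginal cost: 33 − Q = 26, so Q = 7. From demand, P = 29.5.
PS = (29.5 − 26)·7 = 24.5.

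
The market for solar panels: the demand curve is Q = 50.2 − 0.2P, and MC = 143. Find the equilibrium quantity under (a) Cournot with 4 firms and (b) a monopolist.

Cournot: Q = 17.28; Monopoly: Q = 10.8

Inverting demand: P = 251 − 5Q.
Cournot with 4 identical firms: the symmetric best-response condition is 251 − 25q = 143. Each firm produces q = 4.32, total output Q = 17.28, price P = 164.6.
Monopoly sets MR = MC: 251 − 10Q = 143 ⇒ Q = 10.8, P = 251 − 5·10.8 = 197.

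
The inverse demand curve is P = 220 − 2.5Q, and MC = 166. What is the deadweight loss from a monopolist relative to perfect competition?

Under competition P = MC = 166, so Q = (220 − 166)/2.5 = 21.6.
A monopolist chooses Q where MR = MC. MR = 220 − 5Q; setting this equal to 166 gives Q = 10.8 and P = 193.
DWL is the triangle between Q = 10.8 and Q = 21.6: ½·(21.6 − 10.8)·(193 − 166) = 145.8.

DWL = 145.8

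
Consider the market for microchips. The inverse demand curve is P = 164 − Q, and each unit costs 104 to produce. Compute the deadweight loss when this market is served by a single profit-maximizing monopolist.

Under competition P = MC = 104, so Q = (164 − 104)/1 = 60.
A monopolist chooses Q where MR = MC. MR = 164 − 2Q; setting this equal to 104 gives Q = 30 and P = 134.
DWL is the triangle between Q = 30 and Q = 60: ½·(60 − 30)·(134 − 104) = 450.

DWL = 450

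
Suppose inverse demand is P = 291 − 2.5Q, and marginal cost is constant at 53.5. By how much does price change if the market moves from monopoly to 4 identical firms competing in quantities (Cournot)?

P falls by 71.25

Monopoly sets MR = MC: 291 − 5Q = 53.5 ⇒ Q = 47.5, P = 291 − 2.5·47.5 = 172.25.
Cournot with 4 identical firms: the symmetric best-response condition is 291 − 12.5q = 53.5. Each firm produces q = 19, total output Q = 76, price P = 101.
Change in price: 101 − 172.25 = −71.25.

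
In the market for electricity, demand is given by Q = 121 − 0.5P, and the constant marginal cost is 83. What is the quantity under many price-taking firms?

Q = 79.5

Inverting demand: P = 242 − 2Q.
Perfect competition: P = MC = 83, so 242 − 2Q = 83 and Q = 79.5.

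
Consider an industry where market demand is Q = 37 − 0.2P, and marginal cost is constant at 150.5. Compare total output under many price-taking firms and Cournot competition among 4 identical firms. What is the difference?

Q falls by 1.38

Inverting demand: P = 185 − 5Q.
Competitive firms price at marginal cost: P = 150.5, giving Q = 6.9.
With 4 symmetric Cournot firms, each firm's FOC gives 185 − 25q = 150.5, so q = 1.38, Q = 4·1.38 = 5.52, and P = 157.4.
Change in total output: 5.52 − 6.9 = −1.38.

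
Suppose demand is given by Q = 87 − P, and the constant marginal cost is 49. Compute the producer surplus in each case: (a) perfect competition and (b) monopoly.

Inverting demand: P = 87 − Q.
Under competition P = MC = 49, so Q = (87 − 49)/1 = 38.
PS = (49 − 49)·38 = 0.
The monopolist equates marginal revenue to marginal cost: 87 − 2Q = 49, so Q = 19. From demand, P = 68.
PS = (68 − 49)·19 = 361.

Competition: PS = 0; Monopoly: PS = 361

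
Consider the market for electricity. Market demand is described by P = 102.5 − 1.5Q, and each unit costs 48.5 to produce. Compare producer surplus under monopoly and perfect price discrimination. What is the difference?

PS rises by 486

The monopolist equates marginal revenue to marginal cost: 102.5 − 3Q = 48.5, so Q = 18. From demand, P = 75.5.
PS = (75.5 − 48.5)·18 = 486.
With perfect price discrimination, output is the efficient level Q = 36 (where demand meets MC), but every buyer pays their willingness to pay: CS = 0 and PS = total surplus.
PS = ½·(102.5 − 48.5)·36 = 972.
Change in producer surplus: 972 − 486 = 486.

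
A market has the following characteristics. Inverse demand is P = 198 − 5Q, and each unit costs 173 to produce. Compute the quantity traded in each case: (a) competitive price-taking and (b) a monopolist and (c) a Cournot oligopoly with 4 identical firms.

Competition: Q = 5; Monopoly: Q = 2.5; Cournot: Q = 4

Perfect competition: P = MC = 173, so 198 − 5Q = 173 and Q = 5.
A monopolist chooses Q where MR = MC. MR = 198 − 10Q; setting this equal to 173 gives Q = 2.5 and P = 185.5.
Cournot with 4 identical firms: the symmetric best-response condition is 198 − 25q = 173. Each firm produces q = 1, total output Q = 4, price P = 178.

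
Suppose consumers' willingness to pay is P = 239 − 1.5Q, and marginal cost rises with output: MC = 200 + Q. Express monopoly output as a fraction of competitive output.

Q_m/Q_c = 0.625

The monopolist equates marginal revenue to marginal cost: 239 − 3Q = 200 + Q, so Q = 9.75. From demand, P = 224.375.
Competitive equilibrium sets price equal to marginal cost: 239 − 1.5Q = 200 + Q, so Q = 15.6 and P = 215.6.
Ratio Q_m/Q_c = 9.75/15.6 = 0.625.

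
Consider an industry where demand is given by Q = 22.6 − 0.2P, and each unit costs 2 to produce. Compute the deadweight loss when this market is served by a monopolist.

Inverting demand: P = 113 − 5Q.
Perfect competition: P = MC = 2, so 113 − 5Q = 2 and Q = 22.2.
Monopoly sets MR = MC: 113 − 10Q = 2 ⇒ Q = 11.1, P = 113 − 5·11.1 = 57.5.
DWL is the triangle between Q = 11.1 and Q = 22.2: ½·(22.2 − 11.1)·(57.5 − 2) = 308.025.

DWL = 308.025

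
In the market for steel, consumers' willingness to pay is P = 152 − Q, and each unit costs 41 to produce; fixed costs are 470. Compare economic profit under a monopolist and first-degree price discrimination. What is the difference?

A monopolist chooses Q where MR = MC. MR = 152 − 2Q; setting this equal to 41 gives Q = 55.5 and P = 96.5.
Profit = (96.5 − 41)·55.5 − 470 = 2610.25.
With perfect price discrimination, output is the efficient level Q = 111 (where demand meets MC), but every buyer pays their willingness to pay: CS = 0 and PS = total surplus.
PS equals the full surplus area, 6160.5. Profit = 6160.5 − 470 = 5690.5.
Change in economic profit: 5690.5 − 2610.25 = 3080.25.

Economic profit rises by 3080.25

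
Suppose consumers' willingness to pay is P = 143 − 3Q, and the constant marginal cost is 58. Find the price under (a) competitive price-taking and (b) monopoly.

Perfect competition: P = MC = 58, so 143 − 3Q = 58 and Q = 85/3.
A monopolist chooses Q where MR = MC. MR = 143 − 6Q; setting this equal to 58 gives Q = 85/6 and P = 100.5.

Competition: P = 58; Monopoly: P = 100.5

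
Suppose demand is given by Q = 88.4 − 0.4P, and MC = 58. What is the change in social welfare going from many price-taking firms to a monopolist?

Social welfare falls by 1328.45

Inverting demand: P = 221 − 2.5Q.
Competitive firms price at marginal cost: P = 58, giving Q = 65.2.
CS = ½·(221 − 58)·65.2 = 5313.8; PS = (58 − 58)·65.2 = 0; TS = 5313.8.
A monopolist chooses Q where MR = MC. MR = 221 − 5Q; setting this equal to 58 gives Q = 32.6 and P = 139.5.
CS = ½·(221 − 139.5)·32.6 = 1328.45; PS = (139.5 − 58)·32.6 = 2656.9; TS = 3985.35.
Change in social welfare: 3985.35 − 5313.8 = −1328.45.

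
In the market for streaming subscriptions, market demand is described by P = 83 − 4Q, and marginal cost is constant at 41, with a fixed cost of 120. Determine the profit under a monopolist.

Profit = −9.75

The monopolist equates marginal revenue to marginal cost: 83 − 8Q = 41, so Q = 5.25. From demand, P = 62.
Profit = (62 − 41)·5.25 − 120 = −9.75.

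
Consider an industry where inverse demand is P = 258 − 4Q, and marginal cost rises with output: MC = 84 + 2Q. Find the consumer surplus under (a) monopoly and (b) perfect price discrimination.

Monopoly: CS = 605.52; Perfect PD: CS = 0

Monopoly sets MR = MC: 258 − 8Q = 84 + 2Q ⇒ Q = 17.4, P = 258 − 4·17.4 = 188.4.
CS = ½·(258 − 188.4)·17.4 = 605.52.
With perfect price discrimination, output is the efficient level Q = 29 (where demand meets MC), but every buyer pays their willingness to pay: CS = 0 and PS = total surplus.
CS = 0.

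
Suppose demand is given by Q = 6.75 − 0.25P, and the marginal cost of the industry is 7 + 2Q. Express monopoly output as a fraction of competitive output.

Inverting demand: P = 27 − 4Q.
A monopolist chooses Q where MR = MC. MR = 27 − 8Q; setting this equal to 7 + 2Q gives Q = 2 and P = 19.
Competitive equilibrium sets price equal to marginal cost: 27 − 4Q = 7 + 2Q, so Q = 10/3 and P = 41/3.
Ratio Q_m/Q_c = 2/(10/3) = 0.6.

Q_m/Q_c = 0.6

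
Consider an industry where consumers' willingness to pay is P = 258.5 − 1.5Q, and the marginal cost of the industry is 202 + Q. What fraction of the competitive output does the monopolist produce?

The monopolist equates marginal revenue to marginal cost: 258.5 − 3Q = 202 + Q, so Q = 14.125. From demand, P = 3797/16.
Under competition P = MC: 258.5 − 1.5Q = 202 + Q ⇒ Q = 22.6, P = 224.6.
Ratio Q_m/Q_c = 14.125/22.6 = 0.625.

Q_m/Q_c = 0.625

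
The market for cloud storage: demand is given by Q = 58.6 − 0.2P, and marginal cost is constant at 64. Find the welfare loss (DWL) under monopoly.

DWL = 1311.025

Inverting demand: P = 293 − 5Q.
Competitive firms price at marginal cost: P = 64, giving Q = 45.8.
A monopolist chooses Q where MR = MC. MR = 293 − 10Q; setting this equal to 64 gives Q = 22.9 and P = 178.5.
DWL is the triangle between Q = 22.9 and Q = 45.8: ½·(45.8 − 22.9)·(178.5 − 64) = 1311.025.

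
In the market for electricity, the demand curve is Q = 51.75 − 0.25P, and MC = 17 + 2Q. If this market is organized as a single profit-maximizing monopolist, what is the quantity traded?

Q = 19

Inverting demand: P = 207 − 4Q.
Monopoly sets MR = MC: 207 − 8Q = 17 + 2Q ⇒ Q = 19, P = 207 − 4·19 = 131.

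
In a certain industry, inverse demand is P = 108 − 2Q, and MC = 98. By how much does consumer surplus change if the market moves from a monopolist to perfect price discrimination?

Consumer surplus falls by 6.25

Monopoly sets MR = MC: 108 − 4Q = 98 ⇒ Q = 2.5, P = 108 − 2·2.5 = 103.
CS = ½·(108 − 103)·2.5 = 6.25.
Under first-degree price discrimination the firm charges each unit its demand price and produces up to where P = MC, i.e. Q = 5. Consumer surplus is zero; producer surplus equals total surplus.
CS = 0.
Change in consumer surplus: 0 − 6.25 = −6.25.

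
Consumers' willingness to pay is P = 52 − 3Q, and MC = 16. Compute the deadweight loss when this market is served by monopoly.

DWL = 54

Perfect competition: P = MC = 16, so 52 − 3Q = 16 and Q = 12.
Monopoly sets MR = MC: 52 − 6Q = 16 ⇒ Q = 6, P = 52 − 3·6 = 34.
DWL is the triangle between Q = 6 and Q = 12: ½·(12 − 6)·(34 − 16) = 54.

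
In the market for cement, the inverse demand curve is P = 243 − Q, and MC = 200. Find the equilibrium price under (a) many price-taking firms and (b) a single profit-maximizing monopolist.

Perfect competition: P = MC = 200, so 243 − Q = 200 and Q = 43.
Monopoly sets MR = MC: 243 − 2Q = 200 ⇒ Q = 21.5, P = 243 − 21.5 = 221.5.

Competition: P = 200; Monopoly: P = 221.5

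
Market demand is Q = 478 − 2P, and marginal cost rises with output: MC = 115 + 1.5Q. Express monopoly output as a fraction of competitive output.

Inverting demand: P = 239 − 0.5Q.
A monopolist chooses Q where MR = MC. MR = 239 − Q; setting this equal to 115 + 1.5Q gives Q = 49.6 and P = 214.2.
Under competition P = MC: 239 − 0.5Q = 115 + 1.5Q ⇒ Q = 62, P = 208.
Ratio Q_m/Q_c = 49.6/62 = 0.8.

Q_m/Q_c = 0.8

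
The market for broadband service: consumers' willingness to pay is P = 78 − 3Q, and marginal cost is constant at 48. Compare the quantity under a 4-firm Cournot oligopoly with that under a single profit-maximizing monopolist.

Cournot: Q = 8; Monopoly: Q = 5

Cournot with 4 identical firms: the symmetric best-response condition is 78 − 15q = 48. Each firm produces q = 2, total output Q = 8, price P = 54.
Monopoly sets MR = MC: 78 − 6Q = 48 ⇒ Q = 5, P = 78 − 3·5 = 63.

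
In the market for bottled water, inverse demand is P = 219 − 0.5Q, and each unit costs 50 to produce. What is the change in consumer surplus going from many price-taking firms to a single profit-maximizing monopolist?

CS falls by 21420.75

Perfect competition: P = MC = 50, so 219 − 0.5Q = 50 and Q = 338.
CS = ½·(219 − 50)·338 = 28561.
Monopoly sets MR = MC: 219 − Q = 50 ⇒ Q = 169, P = 219 − 0.5·169 = 134.5.
CS = ½·(219 − 134.5)·169 = 7140.25.
Change in consumer surplus: 7140.25 − 28561 = −21420.75.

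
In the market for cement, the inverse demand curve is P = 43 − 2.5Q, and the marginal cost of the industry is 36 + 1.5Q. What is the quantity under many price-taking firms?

Under competition P = MC: 43 − 2.5Q = 36 + 1.5Q ⇒ Q = 1.75, P = 38.625.

Q = 1.75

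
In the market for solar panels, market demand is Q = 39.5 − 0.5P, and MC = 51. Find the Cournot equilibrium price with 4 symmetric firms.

Inverting demand: P = 79 − 2Q.
In a 4-firm Cournot equilibrium, symmetry and the first-order condition give q = (79 − 51)/(10) = 2.8. So Q = 11.2 and P = 56.6.

P = 56.6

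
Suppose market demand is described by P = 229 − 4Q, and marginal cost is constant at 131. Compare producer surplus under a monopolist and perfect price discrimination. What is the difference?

A monopolist chooses Q where MR = MC. MR = 229 − 8Q; setting this equal to 131 gives Q = 12.25 and P = 180.
PS = (180 − 131)·12.25 = 600.25.
With perfect price discrimination, output is the efficient level Q = 24.5 (where demand meets MC), but every buyer pays their willingness to pay: CS = 0 and PS = total surplus.
PS = ½·(229 − 131)·24.5 = 1200.5.
Change in producer surplus: 1200.5 − 600.25 = 600.25.

Producer surplus rises by 600.25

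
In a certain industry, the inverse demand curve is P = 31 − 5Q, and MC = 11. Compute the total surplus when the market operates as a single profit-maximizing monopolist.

TS = 30

The monopolist equates marginal revenue to marginal cost: 31 − 10Q = 11, so Q = 2. From demand, P = 21.
CS = ½·(31 − 21)·2 = 10; PS = (21 − 11)·2 = 20; TS = 30.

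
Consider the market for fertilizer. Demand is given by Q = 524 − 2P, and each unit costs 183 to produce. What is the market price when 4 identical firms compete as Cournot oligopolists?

P = 198.8

Inverting demand: P = 262 − 0.5Q.
With 4 symmetric Cournot firms, each firm's FOC gives 262 − 2.5q = 183, so q = 31.6, Q = 4·31.6 = 126.4, and P = 198.8.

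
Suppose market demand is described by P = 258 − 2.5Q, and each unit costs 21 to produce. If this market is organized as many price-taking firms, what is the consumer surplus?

CS = 11233.8

Competitive firms price at marginal cost: P = 21, giving Q = 94.8.
CS = ½·(258 − 21)·94.8 = 11233.8.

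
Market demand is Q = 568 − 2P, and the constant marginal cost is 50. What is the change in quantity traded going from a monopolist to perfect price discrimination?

Q rises by 234

Inverting demand: P = 284 − 0.5Q.
A monopolist chooses Q where MR = MC. MR = 284 − Q; setting this equal to 50 gives Q = 234 and P = 167.
With perfect price discrimination, output is the efficient level Q = 468 (where demand meets MC), but every buyer pays their willingness to pay: CS = 0 and PS = total surplus.
Change in quantity traded: 468 − 234 = 234.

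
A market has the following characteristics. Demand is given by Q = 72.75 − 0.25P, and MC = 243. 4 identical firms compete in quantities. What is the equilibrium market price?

Inverting demand: P = 291 − 4Q.
In a 4-firm Cournot equilibrium, symmetry and the first-order condition give q = (291 − 243)/(20) = 2.4. So Q = 9.6 and P = 252.6.

P = 252.6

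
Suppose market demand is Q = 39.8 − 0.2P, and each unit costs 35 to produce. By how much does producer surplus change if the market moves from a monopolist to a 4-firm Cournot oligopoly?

PS falls by 484.128

Inverting demand: P = 199 − 5Q.
A monopolist chooses Q where MR = MC. MR = 199 − 10Q; setting this equal to 35 gives Q = 16.4 and P = 117.
PS = (117 − 35)·16.4 = 1344.8.
Cournot with 4 identical firms: the symmetric best-response condition is 199 − 25q = 35. Each firm produces q = 6.56, total output Q = 26.24, price P = 67.8.
PS = (67.8 − 35)·26.24 = 860.672.
Change in producer surplus: 860.672 − 1344.8 = −484.128.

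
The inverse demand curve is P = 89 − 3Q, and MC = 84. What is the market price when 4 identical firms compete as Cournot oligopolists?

Cournot with 4 identical firms: the symmetric best-response condition is 89 − 15q = 84. Each firm produces q = 1/3, total output Q = 4/3, price P = 85.

P = 85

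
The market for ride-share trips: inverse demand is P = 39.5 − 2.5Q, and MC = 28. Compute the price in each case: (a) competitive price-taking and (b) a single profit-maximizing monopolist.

Competition: P = 28; Monopoly: P = 33.75

Under competition P = MC = 28, so Q = (39.5 − 28)/2.5 = 4.6.
The monopolist equates marginal revenue to marginal cost: 39.5 − 5Q = 28, so Q = 2.3. From demand, P = 33.75.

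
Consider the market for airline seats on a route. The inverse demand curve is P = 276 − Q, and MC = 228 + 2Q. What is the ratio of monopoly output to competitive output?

A monopolist chooses Q where MR = MC. MR = 276 − 2Q; setting this equal to 228 + 2Q gives Q = 12 and P = 264.
Under competition P = MC: 276 − Q = 228 + 2Q ⇒ Q = 16, P = 260.
Ratio Q_m/Q_c = 12/16 = 0.75.

Q_m/Q_c = 0.75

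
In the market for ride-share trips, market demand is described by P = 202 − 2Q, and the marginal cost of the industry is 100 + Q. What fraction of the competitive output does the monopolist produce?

Q_m/Q_c = 0.6

Monopoly sets MR = MC: 202 − 4Q = 100 + Q ⇒ Q = 20.4, P = 202 − 2·20.4 = 161.2.
Competitive equilibrium sets price equal to marginal cost: 202 − 2Q = 100 + Q, so Q = 34 and P = 134.
Ratio Q_m/Q_c = 20.4/34 = 0.6.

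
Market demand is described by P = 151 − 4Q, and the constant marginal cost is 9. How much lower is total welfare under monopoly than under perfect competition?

Total welfare falls by 630.125

Perfect competition: P = MC = 9, so 151 − 4Q = 9 and Q = 35.5.
CS = ½·(151 − 9)·35.5 = 2520.5; PS = (9 − 9)·35.5 = 0; TS = 2520.5.
The monopolist equates marginal revenue to marginal cost: 151 − 8Q = 9, so Q = 17.75. From demand, P = 80.
CS = ½·(151 − 80)·17.75 = 630.125; PS = (80 − 9)·17.75 = 1260.25; TS = 1890.375.
Change in total welfare: 1890.375 − 2520.5 = −630.125.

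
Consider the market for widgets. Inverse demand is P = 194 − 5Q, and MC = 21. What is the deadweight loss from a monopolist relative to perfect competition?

Perfect competition: P = MC = 21, so 194 − 5Q = 21 and Q = 34.6.
The monopolist equates marginal revenue to marginal cost: 194 − 10Q = 21, so Q = 17.3. From demand, P = 107.5.
DWL is the triangle between Q = 17.3 and Q = 34.6: ½·(34.6 − 17.3)·(107.5 − 21) = 748.225.

DWL = 748.225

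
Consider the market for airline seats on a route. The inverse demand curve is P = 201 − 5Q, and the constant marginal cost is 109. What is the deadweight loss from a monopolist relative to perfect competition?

DWL = 211.6

Under competition P = MC = 109, so Q = (201 − 109)/5 = 18.4.
Monopoly sets MR = MC: 201 − 10Q = 109 ⇒ Q = 9.2, P = 201 − 5·9.2 = 155.
DWL is the triangle between Q = 9.2 and Q = 18.4: ½·(18.4 − 9.2)·(155 − 109) = 211.6.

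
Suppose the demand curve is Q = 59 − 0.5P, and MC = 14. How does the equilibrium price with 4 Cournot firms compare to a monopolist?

Cournot: P = 34.8; Monopoly: P = 66

Inverting demand: P = 118 − 2Q.
Cournot with 4 identical firms: the symmetric best-response condition is 118 − 10q = 14. Each firm produces q = 10.4, total output Q = 41.6, price P = 34.8.
Monopoly sets MR = MC: 118 − 4Q = 14 ⇒ Q = 26, P = 118 − 2·26 = 66.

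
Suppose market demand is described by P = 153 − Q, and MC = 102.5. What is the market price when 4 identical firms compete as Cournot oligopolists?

In a 4-firm Cournot equilibrium, symmetry and the first-order condition give q = (153 − 102.5)/(5) = 10.1. So Q = 40.4 and P = 112.6.

P = 112.6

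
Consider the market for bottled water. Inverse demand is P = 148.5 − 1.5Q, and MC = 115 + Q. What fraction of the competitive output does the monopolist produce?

The monopolist equates marginal revenue to marginal cost: 148.5 − 3Q = 115 + Q, so Q = 8.375. From demand, P = 2175/16.
Competitive equilibrium sets price equal to marginal cost: 148.5 − 1.5Q = 115 + Q, so Q = 13.4 and P = 128.4.
Ratio Q_m/Q_c = 8.375/13.4 = 0.625.

Q_m/Q_c = 0.625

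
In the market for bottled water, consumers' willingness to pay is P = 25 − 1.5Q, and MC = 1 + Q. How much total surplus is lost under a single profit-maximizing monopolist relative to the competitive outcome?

DWL = 16.2

Under competition P = MC: 25 − 1.5Q = 1 + Q ⇒ Q = 9.6, P = 10.6.
Monopoly sets MR = MC: 25 − 3Q = 1 + Q ⇒ Q = 6, P = 25 − 1.5·6 = 16.
CS = ½·(25 − 10.6)·9.6 = 69.12; PS = (10.6·9.6 − 1·9.6 − ½·1·9.6²) = 46.08; TS = 115.2.
CS = ½·(25 − 16)·6 = 27; PS = (16·6 − 1·6 − ½·1·6²) = 72; TS = 99.
DWL = 115.2 − 99 = 16.2.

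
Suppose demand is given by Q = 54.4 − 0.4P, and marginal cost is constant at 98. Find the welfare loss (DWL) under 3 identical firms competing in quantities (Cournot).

DWL = 18.05

Inverting demand: P = 136 − 2.5Q.
Under competition P = MC = 98, so Q = (136 − 98)/2.5 = 15.2.
In a 3-firm Cournot equilibrium, symmetry and the first-order condition give q = (136 − 98)/(10) = 3.8. So Q = 11.4 and P = 107.5.
DWL is the triangle between Q = 11.4 and Q = 15.2: ½·(15.2 − 11.4)·(107.5 − 98) = 18.05.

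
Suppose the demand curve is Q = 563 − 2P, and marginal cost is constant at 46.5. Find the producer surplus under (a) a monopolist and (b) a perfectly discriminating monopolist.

Monopoly: PS = 27612.5; Perfect PD: PS = 55225

Inverting demand: P = 281.5 − 0.5Q.
A monopolist chooses Q where MR = MC. MR = 281.5 − Q; setting this equal to 46.5 gives Q = 235 and P = 164.
PS = (164 − 46.5)·235 = 27612.5.
With perfect price discrimination, output is the efficient level Q = 470 (where demand meets MC), but every buyer pays their willingness to pay: CS = 0 and PS = total surplus.
PS = ½·(281.5 − 46.5)·470 = 55225.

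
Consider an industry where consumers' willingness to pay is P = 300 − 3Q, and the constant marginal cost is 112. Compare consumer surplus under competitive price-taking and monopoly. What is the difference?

Perfect competition: P = MC = 112, so 300 − 3Q = 112 and Q = 188/3.
CS = ½·(300 − 112)·188/3 = 17672/3.
A monopolist chooses Q where MR = MC. MR = 300 − 6Q; setting this equal to 112 gives Q = 94/3 and P = 206.
CS = ½·(300 − 206)·94/3 = 4418/3.
Change in consumer surplus: 4418/3 − 17672/3 = −4418.

CS falls by 4418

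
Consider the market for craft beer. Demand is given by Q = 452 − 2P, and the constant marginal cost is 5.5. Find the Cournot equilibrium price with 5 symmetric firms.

P = 42.25

Inverting demand: P = 226 − 0.5Q.
With 5 symmetric Cournot firms, each firm's FOC gives 226 − 3q = 5.5, so q = 73.5, Q = 5·73.5 = 367.5, and P = 42.25.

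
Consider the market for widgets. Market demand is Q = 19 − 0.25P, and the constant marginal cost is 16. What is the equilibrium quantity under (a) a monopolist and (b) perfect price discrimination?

Monopoly: Q = 7.5; Perfect PD: Q = 15

Inverting demand: P = 76 − 4Q.
The monopolist equates marginal revenue to marginal cost: 76 − 8Q = 16, so Q = 7.5. From demand, P = 46.
A perfectly discriminating monopolist sells every unit with P(Q) ≥ MC(Q), so output equals the competitive quantity Q = 15. Each buyer pays their reservation price, so CS = 0 and the firm captures all surplus.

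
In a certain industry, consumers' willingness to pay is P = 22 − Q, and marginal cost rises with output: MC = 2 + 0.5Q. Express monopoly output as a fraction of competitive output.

A monopolist chooses Q where MR = MC. MR = 22 − 2Q; setting this equal to 2 + 0.5Q gives Q = 8 and P = 14.
Under competition P = MC: 22 − Q = 2 + 0.5Q ⇒ Q = 40/3, P = 26/3.
Ratio Q_m/Q_c = 8/(40/3) = 0.6.

Q_m/Q_c = 0.6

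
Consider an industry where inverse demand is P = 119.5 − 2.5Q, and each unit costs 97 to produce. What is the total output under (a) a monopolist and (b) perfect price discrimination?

A monopolist chooses Q where MR = MC. MR = 119.5 − 5Q; setting this equal to 97 gives Q = 4.5 and P = 108.25.
Under first-degree price discrimination the firm charges each unit its demand price and produces up to where P = MC, i.e. Q = 9. Consumer surplus is zero; producer surplus equals total surplus.

Monopoly: Q = 4.5; Perfect PD: Q = 9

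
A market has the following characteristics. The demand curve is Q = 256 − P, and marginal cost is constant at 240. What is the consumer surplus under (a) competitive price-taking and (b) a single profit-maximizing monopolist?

Inverting demand: P = 256 − Q.
Perfect competition: P = MC = 240, so 256 − Q = 240 and Q = 16.
CS = ½·(256 − 240)·16 = 128.
The monopolist equates marginal revenue to marginal cost: 256 − 2Q = 240, so Q = 8. From demand, P = 248.
CS = ½·(256 − 248)·8 = 32.

Competition: CS = 128; Monopoly: CS = 32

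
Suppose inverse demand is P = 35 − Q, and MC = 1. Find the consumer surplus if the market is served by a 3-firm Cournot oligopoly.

Cournot with 3 identical firms: the symmetric best-response condition is 35 − 4q = 1. Each firm produces q = 8.5, total output Q = 25.5, price P = 9.5.
CS = ½·(35 − 9.5)·25.5 = 325.125.

CS = 325.125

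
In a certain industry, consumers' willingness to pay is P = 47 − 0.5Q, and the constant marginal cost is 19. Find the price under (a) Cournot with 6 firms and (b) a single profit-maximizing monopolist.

Cournot: P = 23; Monopoly: P = 33

Cournot with 6 identical firms: the symmetric best-response condition is 47 − 3.5q = 19. Each firm produces q = 8, total output Q = 48, price P = 23.
The monopolist equates marginal revenue to marginal cost: 47 − Q = 19, so Q = 28. From demand, P = 33.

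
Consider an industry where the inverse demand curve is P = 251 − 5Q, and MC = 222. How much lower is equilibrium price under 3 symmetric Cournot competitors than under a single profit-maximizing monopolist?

P falls by 7.25

A monopolist chooses Q where MR = MC. MR = 251 − 10Q; setting this equal to 222 gives Q = 2.9 and P = 236.5.
In a 3-firm Cournot equilibrium, symmetry and the first-order condition give q = (251 − 222)/(20) = 1.45. So Q = 4.35 and P = 229.25.
Change in equilibrium price: 229.25 − 236.5 = −7.25.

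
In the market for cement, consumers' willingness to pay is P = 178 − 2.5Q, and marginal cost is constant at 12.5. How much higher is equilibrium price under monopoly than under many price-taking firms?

Equilibrium price rises by 82.75

Competitive firms price at marginal cost: P = 12.5, giving Q = 66.2.
Monopoly sets MR = MC: 178 − 5Q = 12.5 ⇒ Q = 33.1, P = 178 − 2.5·33.1 = 95.25.
Change in equilibrium price: 95.25 − 12.5 = 82.75.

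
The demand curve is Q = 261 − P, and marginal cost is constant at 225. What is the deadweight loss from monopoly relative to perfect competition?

DWL = 162

Inverting demand: P = 261 − Q.
Competitive firms price at marginal cost: P = 225, giving Q = 36.
The monopolist equates marginal revenue to marginal cost: 261 − 2Q = 225, so Q = 18. From demand, P = 243.
DWL is the triangle between Q = 18 and Q = 36: ½·(36 − 18)·(243 − 225) = 162.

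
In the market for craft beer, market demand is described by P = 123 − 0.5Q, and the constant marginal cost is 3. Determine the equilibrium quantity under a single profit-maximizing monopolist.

A monopolist chooses Q where MR = MC. MR = 123 − Q; setting this equal to 3 gives Q = 120 and P = 63.

Q = 120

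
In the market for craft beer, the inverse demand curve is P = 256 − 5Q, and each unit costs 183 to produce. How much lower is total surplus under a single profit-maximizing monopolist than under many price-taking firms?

Competitive firms price at marginal cost: P = 183, giving Q = 14.6.
CS = ½·(256 − 183)·14.6 = 532.9; PS = (183 − 183)·14.6 = 0; TS = 532.9.
The monopolist equates marginal revenue to marginal cost: 256 − 10Q = 183, so Q = 7.3. From demand, P = 219.5.
CS = ½·(256 − 219.5)·7.3 = 133.225; PS = (219.5 − 183)·7.3 = 266.45; TS = 399.675.
Change in total surplus: 399.675 − 532.9 = −133.225.

Total surplus falls by 133.225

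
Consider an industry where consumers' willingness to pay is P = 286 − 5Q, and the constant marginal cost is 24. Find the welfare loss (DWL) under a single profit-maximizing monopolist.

DWL = 1716.1

Under competition P = MC = 24, so Q = (286 − 24)/5 = 52.4.
Monopoly sets MR = MC: 286 − 10Q = 24 ⇒ Q = 26.2, P = 286 − 5·26.2 = 155.
DWL is the triangle between Q = 26.2 and Q = 52.4: ½·(52.4 − 26.2)·(155 − 24) = 1716.1.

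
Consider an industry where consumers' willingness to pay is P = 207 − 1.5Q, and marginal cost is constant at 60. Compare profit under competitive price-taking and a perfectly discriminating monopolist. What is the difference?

Perfect competition: P = MC = 60, so 207 − 1.5Q = 60 and Q = 98.
Profit = (60 − 60)·98 = 0.
A perfectly discriminating monopolist sells every unit with P(Q) ≥ MC(Q), so output equals the competitive quantity Q = 98. Each buyer pays their reservation price, so CS = 0 and the firm captures all surplus.
PS equals the full surplus area, 7203. Profit = 7203 = 7203.
Change in profit: 7203 − 0 = 7203.

Profit rises by 7203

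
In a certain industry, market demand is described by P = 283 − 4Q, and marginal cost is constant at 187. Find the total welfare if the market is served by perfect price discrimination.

TS = 1152

With perfect price discrimination, output is the efficient level Q = 24 (where demand meets MC), but every buyer pays their willingness to pay: CS = 0 and PS = total surplus.
TS = 1152 (equal to competitive TS).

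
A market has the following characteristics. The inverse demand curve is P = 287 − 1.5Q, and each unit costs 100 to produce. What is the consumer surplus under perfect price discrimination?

CS = 0

With perfect price discrimination, output is the efficient level Q = 374/3 (where demand meets MC), but every buyer pays their willingness to pay: CS = 0 and PS = total surplus.
CS = 0.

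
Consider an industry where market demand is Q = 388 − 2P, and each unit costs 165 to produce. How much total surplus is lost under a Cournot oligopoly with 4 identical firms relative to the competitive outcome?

DWL = 33.64

Inverting demand: P = 194 − 0.5Q.
Competitive firms price at marginal cost: P = 165, giving Q = 58.
Cournot with 4 identical firms: the symmetric best-response condition is 194 − 2.5q = 165. Each firm produces q = 11.6, total output Q = 46.4, price P = 170.8.
DWL is the triangle between Q = 46.4 and Q = 58: ½·(58 − 46.4)·(170.8 − 165) = 33.64.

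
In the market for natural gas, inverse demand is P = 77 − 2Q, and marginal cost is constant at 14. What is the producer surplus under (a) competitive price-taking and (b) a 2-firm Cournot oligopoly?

Competition: PS = 0; Cournot: PS = 441

Under competition P = MC = 14, so Q = (77 − 14)/2 = 31.5.
PS = (14 − 14)·31.5 = 0.
Cournot with 2 identical firms: the symmetric best-response condition is 77 − 6q = 14. Each firm produces q = 10.5, total output Q = 21, price P = 35.
PS = (35 − 14)·21 = 441.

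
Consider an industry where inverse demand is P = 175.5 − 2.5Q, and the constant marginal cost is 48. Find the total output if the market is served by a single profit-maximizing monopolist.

Q = 25.5

The monopolist equates marginal revenue to marginal cost: 175.5 − 5Q = 48, so Q = 25.5. From demand, P = 111.75.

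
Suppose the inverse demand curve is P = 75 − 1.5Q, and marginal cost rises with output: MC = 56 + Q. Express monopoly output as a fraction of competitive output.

Q_m/Q_c = 0.625

The monopolist equates marginal revenue to marginal cost: 75 − 3Q = 56 + Q, so Q = 4.75. From demand, P = 67.875.
Competitive equilibrium sets price equal to marginal cost: 75 − 1.5Q = 56 + Q, so Q = 7.6 and P = 63.6.
Ratio Q_m/Q_c = 4.75/7.6 = 0.625.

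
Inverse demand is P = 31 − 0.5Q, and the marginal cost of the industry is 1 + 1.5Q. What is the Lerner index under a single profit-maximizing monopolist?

Lerner index = 0.24

The monopolist equates marginal revenue to marginal cost: 31 − Q = 1 + 1.5Q, so Q = 12. From demand, P = 25.
Lerner index = (P − MC)/P = (25 − 19)/25 = 0.24.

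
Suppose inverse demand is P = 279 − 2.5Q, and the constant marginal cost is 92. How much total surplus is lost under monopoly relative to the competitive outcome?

DWL = 1748.45

Perfect competition: P = MC = 92, so 279 − 2.5Q = 92 and Q = 74.8.
A monopolist chooses Q where MR = MC. MR = 279 − 5Q; setting this equal to 92 gives Q = 37.4 and P = 185.5.
DWL is the triangle between Q = 37.4 and Q = 74.8: ½·(74.8 − 37.4)·(185.5 − 92) = 1748.45.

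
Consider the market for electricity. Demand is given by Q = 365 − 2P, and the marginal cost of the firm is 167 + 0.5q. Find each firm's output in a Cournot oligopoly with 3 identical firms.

Inverting demand: P = 182.5 − 0.5Q.
Cournot with 3 identical firms: the symmetric best-response condition is 182.5 − 2q = 167 + 0.5q. Each firm produces q = 6.2, total output Q = 18.6, price P = 173.2.

q_i = 6.2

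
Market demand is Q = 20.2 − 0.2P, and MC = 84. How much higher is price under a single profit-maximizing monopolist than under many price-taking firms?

Inverting demand: P = 101 − 5Q.
Perfect competition: P = MC = 84, so 101 − 5Q = 84 and Q = 3.4.
Monopoly sets MR = MC: 101 − 10Q = 84 ⇒ Q = 1.7, P = 101 − 5·1.7 = 92.5.
Change in price: 92.5 − 84 = 8.5.

Price rises by 8.5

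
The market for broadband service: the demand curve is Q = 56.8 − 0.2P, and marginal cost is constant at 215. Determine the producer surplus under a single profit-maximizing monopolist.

PS = 238.05

Inverting demand: P = 284 − 5Q.
The monopolist equates marginal revenue to marginal cost: 284 − 10Q = 215, so Q = 6.9. From demand, P = 249.5.
PS = (249.5 − 215)·6.9 = 238.05.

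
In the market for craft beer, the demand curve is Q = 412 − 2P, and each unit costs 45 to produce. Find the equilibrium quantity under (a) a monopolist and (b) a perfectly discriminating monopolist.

Inverting demand: P = 206 − 0.5Q.
The monopolist equates marginal revenue to marginal cost: 206 − Q = 45, so Q = 161. From demand, P = 125.5.
With perfect price discrimination, output is the efficient level Q = 322 (where demand meets MC), but every buyer pays their willingness to pay: CS = 0 and PS = total surplus.

Monopoly: Q = 161; Perfect PD: Q = 322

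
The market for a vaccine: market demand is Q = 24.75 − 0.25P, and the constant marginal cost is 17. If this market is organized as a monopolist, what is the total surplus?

Inverting demand: P = 99 − 4Q.
Monopoly sets MR = MC: 99 − 8Q = 17 ⇒ Q = 10.25, P = 99 − 4·10.25 = 58.
CS = ½·(99 − 58)·10.25 = 210.125; PS = (58 − 17)·10.25 = 420.25; TS = 630.375.

TS = 630.375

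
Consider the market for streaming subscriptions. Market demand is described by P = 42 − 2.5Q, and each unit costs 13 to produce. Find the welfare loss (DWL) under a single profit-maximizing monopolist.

DWL = 42.05

Perfect competition: P = MC = 13, so 42 − 2.5Q = 13 and Q = 11.6.
The monopolist equates marginal revenue to marginal cost: 42 − 5Q = 13, so Q = 5.8. From demand, P = 27.5.
DWL is the triangle between Q = 5.8 and Q = 11.6: ½·(11.6 − 5.8)·(27.5 − 13) = 42.05.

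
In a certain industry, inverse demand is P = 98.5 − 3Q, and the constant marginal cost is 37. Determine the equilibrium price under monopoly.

P = 67.75

A monopolist chooses Q where MR = MC. MR = 98.5 − 6Q; setting this equal to 37 gives Q = 10.25 and P = 67.75.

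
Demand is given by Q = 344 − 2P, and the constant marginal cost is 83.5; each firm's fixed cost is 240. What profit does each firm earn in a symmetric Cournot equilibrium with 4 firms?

Inverting demand: P = 172 − 0.5Q.
With 4 symmetric Cournot firms, each firm's FOC gives 172 − 2.5q = 83.5, so q = 35.4, Q = 4·35.4 = 141.6, and P = 101.2.
Each firm's profit = (101.2 − 83.5)·35.4 − 240 = 386.58.

π_i = 386.58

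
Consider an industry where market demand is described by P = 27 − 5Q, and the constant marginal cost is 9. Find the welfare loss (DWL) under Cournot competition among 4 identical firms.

DWL = 1.296

Perfect competition: P = MC = 9, so 27 − 5Q = 9 and Q = 3.6.
With 4 symmetric Cournot firms, each firm's FOC gives 27 − 25q = 9, so q = 0.72, Q = 4·0.72 = 2.88, and P = 12.6.
DWL is the triangle between Q = 2.88 and Q = 3.6: ½·(3.6 − 2.88)·(12.6 − 9) = 1.296.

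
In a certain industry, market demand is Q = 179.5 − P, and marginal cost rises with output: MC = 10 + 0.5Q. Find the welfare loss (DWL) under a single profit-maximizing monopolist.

DWL = 1532.28

Inverting demand: P = 179.5 − Q.
Under competition P = MC: 179.5 − Q = 10 + 0.5Q ⇒ Q = 113, P = 66.5.
Monopoly sets MR = MC: 179.5 − 2Q = 10 + 0.5Q ⇒ Q = 67.8, P = 179.5 − 67.8 = 111.7.
CS = ½·(179.5 − 66.5)·113 = 6384.5; PS = (66.5·113 − 10·113 − ½·0.5·113²) = 3192.25; TS = 9576.75.
CS = ½·(179.5 − 111.7)·67.8 = 2298.42; PS = (111.7·67.8 − 10·67.8 − ½·0.5·67.8²) = 5746.05; TS = 8044.47.
DWL = 9576.75 − 8044.47 = 1532.28.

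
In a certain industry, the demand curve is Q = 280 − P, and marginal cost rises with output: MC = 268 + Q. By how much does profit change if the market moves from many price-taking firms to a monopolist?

π rises by 6

Inverting demand: P = 280 − Q.
Competitive equilibrium sets price equal to marginal cost: 280 − Q = 268 + Q, so Q = 6 and P = 274.
Profit = 274·6 − (268·6 + ½·1·6²) = 18.
A monopolist chooses Q where MR = MC. MR = 280 − 2Q; setting this equal to 268 + Q gives Q = 4 and P = 276.
Profit = 276·4 − (268·4 + ½·1·4²) = 24.
Change in profit: 24 − 18 = 6.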